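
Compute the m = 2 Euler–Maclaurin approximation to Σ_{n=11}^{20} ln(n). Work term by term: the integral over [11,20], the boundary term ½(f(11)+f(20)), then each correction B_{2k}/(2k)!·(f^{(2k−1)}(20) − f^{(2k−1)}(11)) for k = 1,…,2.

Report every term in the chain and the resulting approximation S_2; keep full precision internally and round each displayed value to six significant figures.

The integral term ∫_11^20 ln(x) dx = 24.5378.
Endpoint term: (f(11) + f(20))/2 = (2.39790 + 2.99573)/2 = 2.69681.
Running total after boundary: 27.2346.
Correction k=1: B_{2}/2! · (f^{(1)}(20) − f^{(1)}(11)) = 1/12 · (0.0500000 − 0.0909091) = -0.00340909.
Partial sum through k=1: 27.2312.
Correction k=2: B_{4}/4! · (f^{(3)}(20) − f^{(3)}(11)) = −1/720 · (0.000250000 − 0.00150263) = 1.73976e-06.

S_2 ≈ 27.2312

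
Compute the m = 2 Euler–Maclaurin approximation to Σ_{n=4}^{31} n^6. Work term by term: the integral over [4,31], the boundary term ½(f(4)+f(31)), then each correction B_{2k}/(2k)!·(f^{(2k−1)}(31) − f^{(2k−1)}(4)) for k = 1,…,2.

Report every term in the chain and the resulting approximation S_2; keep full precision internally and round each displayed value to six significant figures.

∫_4^31 x^6 dx evaluates to 3.93037e+09.
Boundary: ½(f(4) + f(31)) = ½(4096.00 + 8.87504e+08) = 4.43754e+08.
Running total after boundary: 4.37412e+09.
Order-1 term: 1/12 · (1.71775e+08 − 6144.00) = 1.43141e+07.
After k=1: 4.38844e+09.
Order-2 term: −1/720 · (3.57492e+06 − 7680.00) = -4954.50.

S_2 ≈ 4.38843e+09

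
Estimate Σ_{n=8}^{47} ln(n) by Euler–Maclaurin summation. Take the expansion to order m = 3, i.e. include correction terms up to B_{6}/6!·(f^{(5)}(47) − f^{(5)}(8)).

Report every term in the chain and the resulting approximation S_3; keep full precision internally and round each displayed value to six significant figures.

The integral term ∫_8^47 ln(x) dx = 125.321.
Boundary: ½(f(8) + f(47)) = ½(2.07944 + 3.85015) = 2.96479.
So far: 128.286.
k=1: B_{2}/(2)! × [f^{(1)}(47) − f^{(1)}(8)] = 1/12 × (0.0212766 − 0.125000) = -0.00864362.
After k=1: 128.278.
k=2: B_{4}/(4)! × [f^{(3)}(47) − f^{(3)}(8)] = −1/720 × (1.92636e-05 − 0.00390625) = 5.39859e-06.
After k=2: 128.278.
k=3: B_{6}/(6)! × [f^{(5)}(47) − f^{(5)}(8)] = 1/30240 × (1.04646e-07 − 0.000732422) = -2.42168e-08.

S_3 ≈ 128.278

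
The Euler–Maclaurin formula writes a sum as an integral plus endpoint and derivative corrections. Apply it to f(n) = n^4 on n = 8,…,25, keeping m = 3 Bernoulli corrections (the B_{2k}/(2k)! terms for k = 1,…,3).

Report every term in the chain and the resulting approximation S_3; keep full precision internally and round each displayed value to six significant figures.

The integral term ∫_8^25 x^4 dx = 1.94657e+06.
Endpoint term: (f(8) + f(25))/2 = (4096.00 + 390625)/2 = 197360.
Integral + boundary = 2.14393e+06.
k=1: B_{2}/(2)! × [f^{(1)}(25) − f^{(1)}(8)] = 1/12 × (62500.0 − 2048.00) = 5037.67.
Running total after k=1: 2.14897e+06.
k=2: B_{4}/(4)! × [f^{(3)}(25) − f^{(3)}(8)] = −1/720 × (600.000 − 192.000) = -0.566667.
Running total after k=2: 2.14897e+06.
k=3: B_{6}/(6)! × [f^{(5)}(25) − f^{(5)}(8)] = 1/30240 × (0.00000 − 0.00000) = 0.00000.

S_3 ≈ 2.14897e+06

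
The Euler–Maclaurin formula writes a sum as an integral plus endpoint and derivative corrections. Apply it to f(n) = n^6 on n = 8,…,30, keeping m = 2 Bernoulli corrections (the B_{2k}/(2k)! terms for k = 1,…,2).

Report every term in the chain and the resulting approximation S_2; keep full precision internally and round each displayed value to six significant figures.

Integral: ∫_8^30 x^6 dx = 3.12399e+09.
Endpoint term: (f(8) + f(30))/2 = (262144 + 7.29000e+08)/2 = 3.64631e+08.
Running total after boundary: 3.48862e+09.
k=1: B_{2}/(2)! × [f^{(1)}(30) − f^{(1)}(8)] = 1/12 × (1.45800e+08 − 196608) = 1.21336e+07.
Running total after k=1: 3.50075e+09.
k=2: B_{4}/(4)! × [f^{(3)}(30) − f^{(3)}(8)] = −1/720 × (3.24000e+06 − 61440.0) = -4414.67.

S_2 ≈ 3.50075e+09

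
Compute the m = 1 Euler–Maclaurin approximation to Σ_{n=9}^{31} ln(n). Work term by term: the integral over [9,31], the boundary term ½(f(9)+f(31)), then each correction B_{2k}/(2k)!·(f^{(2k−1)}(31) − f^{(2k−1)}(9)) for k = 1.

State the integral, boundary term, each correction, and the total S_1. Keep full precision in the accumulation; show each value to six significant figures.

Integral: ∫_9^31 ln(x) dx = 64.6786.
Boundary: ½(f(9) + f(31)) = ½(2.19722 + 3.43399) = 2.81561.
So far: 67.4942.
Order-1 term: 1/12 · (0.0322581 − 0.111111) = -0.00657109.

S_1 ≈ 67.4876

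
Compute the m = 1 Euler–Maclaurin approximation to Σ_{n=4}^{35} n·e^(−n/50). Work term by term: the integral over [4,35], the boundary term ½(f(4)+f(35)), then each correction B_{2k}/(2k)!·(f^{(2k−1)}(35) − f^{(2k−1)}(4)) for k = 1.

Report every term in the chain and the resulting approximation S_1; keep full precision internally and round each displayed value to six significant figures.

∫_4^35 x·e^(−x/50) dx evaluates to 381.927.
½[f(4) + f(35)] = ½[3.69247 + 17.3805] = 10.5365.
Integral + boundary = 392.463.
k=1: B_{2}/(2)! × [f^{(1)}(35) − f^{(1)}(4)] = 1/12 × (0.148976 − 0.849267) = -0.0583576.

S_1 ≈ 392.405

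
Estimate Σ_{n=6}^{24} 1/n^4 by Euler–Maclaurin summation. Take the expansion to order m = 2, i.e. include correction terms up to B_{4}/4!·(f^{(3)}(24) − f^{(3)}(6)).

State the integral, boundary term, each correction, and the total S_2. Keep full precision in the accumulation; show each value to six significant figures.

S_2 ≈ 0.00194864

Integral: ∫_6^24 1/x^4 dx = 0.00151910.
Boundary: ½(f(6) + f(24)) = ½(0.000771605 + 3.01408e-06) = 0.000387310.
So far: 0.00190641.
k=1: B_{2}/(2)! × [f^{(1)}(24) − f^{(1)}(6)] = 1/12 × (-5.02347e-07 − (-0.000514403)) = 4.28251e-05.
Partial sum through k=1: 0.00194923.
k=2: B_{4}/(4)! × [f^{(3)}(24) − f^{(3)}(6)] = −1/720 × (-2.61639e-08 − (-0.000428669)) = -5.95338e-07.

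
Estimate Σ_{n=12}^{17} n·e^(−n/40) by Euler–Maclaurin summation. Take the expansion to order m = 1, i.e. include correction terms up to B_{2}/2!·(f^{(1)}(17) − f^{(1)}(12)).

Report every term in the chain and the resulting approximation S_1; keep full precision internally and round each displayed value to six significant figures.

∫_12^17 x·e^(−x/40) dx evaluates to 50.3068.
Endpoint term: (f(12) + f(17))/2 = (8.88982 + 11.1141)/2 = 10.0020.
Running total after boundary: 60.3087.
k=1: B_{2}/(2)! × [f^{(1)}(17) − f^{(1)}(12)] = 1/12 × (0.375918 − 0.518573) = -0.0118879.

S_1 ≈ 60.2969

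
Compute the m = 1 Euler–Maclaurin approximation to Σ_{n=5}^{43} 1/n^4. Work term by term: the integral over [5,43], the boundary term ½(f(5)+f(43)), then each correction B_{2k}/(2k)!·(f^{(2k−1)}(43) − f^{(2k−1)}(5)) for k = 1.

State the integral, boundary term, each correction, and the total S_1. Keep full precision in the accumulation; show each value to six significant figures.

The integral term ∫_5^43 1/x^4 dx = 0.00266247.
Endpoint term: (f(5) + f(43))/2 = (0.00160000 + 2.92500e-07)/2 = 0.000800146.
Integral + boundary = 0.00346262.
Correction k=1: B_{2}/2! · (f^{(1)}(43) − f^{(1)}(5)) = 1/12 · (-2.72093e-08 − (-0.00128000)) = 0.000106664.

S_1 ≈ 0.00356928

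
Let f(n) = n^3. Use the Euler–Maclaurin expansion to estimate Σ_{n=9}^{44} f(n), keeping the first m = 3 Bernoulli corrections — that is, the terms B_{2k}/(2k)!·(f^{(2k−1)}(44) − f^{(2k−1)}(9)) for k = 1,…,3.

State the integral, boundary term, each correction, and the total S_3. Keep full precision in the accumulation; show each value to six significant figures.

S_3 ≈ 978804

The integral term ∫_9^44 x^3 dx = 935384.
Boundary: ½(f(9) + f(44)) = ½(729.000 + 85184.0) = 42956.5.
So far: 978340.
Order-1 term: 1/12 · (5808.00 − 243.000) = 463.750.
Partial sum through k=1: 978804.
Order-2 term: −1/720 · (6.00000 − 6.00000) = 0.00000.
Partial sum through k=2: 978804.
Order-3 term: 1/30240 · (0.00000 − 0.00000) = 0.00000.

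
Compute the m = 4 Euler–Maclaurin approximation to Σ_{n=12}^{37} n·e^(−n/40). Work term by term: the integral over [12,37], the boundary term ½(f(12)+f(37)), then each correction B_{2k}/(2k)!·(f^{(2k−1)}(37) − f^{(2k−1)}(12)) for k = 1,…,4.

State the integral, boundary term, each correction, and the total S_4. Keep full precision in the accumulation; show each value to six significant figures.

Integral: ∫_12^37 x·e^(−x/40) dx = 319.585.
Endpoint term: (f(12) + f(37))/2 = (8.88982 + 14.6717)/2 = 11.7807.
Running total after boundary: 331.366.
Order-1 term: 1/12 · (0.0297399 − 0.518573) = -0.0407361.
Partial sum through k=1: 331.325.
Order-2 term: −1/720 · (0.000514252 − 0.00125013) = 1.02205e-06.
Partial sum through k=2: 331.325.
Order-3 term: 1/30240 · (6.31197e-07 − 1.36010e-06) = -2.41038e-11.
Partial sum through k=3: 331.325.
Order-4 term: −1/1209600 · (5.88117e-10 − 1.21179e-09) = 5.15600e-16.

S_4 ≈ 331.325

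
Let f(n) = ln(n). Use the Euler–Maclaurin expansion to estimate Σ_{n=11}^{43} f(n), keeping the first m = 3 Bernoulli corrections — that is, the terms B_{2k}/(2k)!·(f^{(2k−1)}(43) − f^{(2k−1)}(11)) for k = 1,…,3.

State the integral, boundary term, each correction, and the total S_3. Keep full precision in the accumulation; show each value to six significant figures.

S_3 ≈ 106.429

The integral term ∫_11^43 ln(x) dx = 103.355.
Endpoint term: (f(11) + f(43))/2 = (2.39790 + 3.76120)/2 = 3.07955.
Integral + boundary = 106.434.
Order-1 term: 1/12 · (0.0232558 − 0.0909091) = -0.00563777.
Partial sum through k=1: 106.429.
Order-2 term: −1/720 · (2.51550e-05 − 0.00150263) = 2.05205e-06.
Partial sum through k=2: 106.429.
Order-3 term: 1/30240 · (1.63256e-07 − 0.000149021) = -4.92255e-09.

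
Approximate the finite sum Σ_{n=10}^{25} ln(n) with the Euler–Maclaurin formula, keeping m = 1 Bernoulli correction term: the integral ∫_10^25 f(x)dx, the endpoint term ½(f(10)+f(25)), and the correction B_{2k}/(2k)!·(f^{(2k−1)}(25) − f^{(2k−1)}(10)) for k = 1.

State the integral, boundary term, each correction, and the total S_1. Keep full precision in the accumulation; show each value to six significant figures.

Integral: ∫_10^25 ln(x) dx = 42.4460.
½[f(10) + f(25)] = ½[2.30259 + 3.21888] = 2.76073.
So far: 45.2068.
Order-1 term: 1/12 · (0.0400000 − 0.100000) = -0.00500000.

S_1 ≈ 45.2018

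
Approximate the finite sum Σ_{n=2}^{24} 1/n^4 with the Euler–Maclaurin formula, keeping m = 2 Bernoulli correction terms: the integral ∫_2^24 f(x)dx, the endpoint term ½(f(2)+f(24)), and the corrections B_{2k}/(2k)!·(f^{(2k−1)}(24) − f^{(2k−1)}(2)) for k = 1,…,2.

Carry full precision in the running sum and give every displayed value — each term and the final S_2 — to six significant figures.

∫_2^24 1/x^4 dx evaluates to 0.0416426.
½[f(2) + f(24)] = ½[0.0625000 + 3.01408e-06] = 0.0312515.
Integral + boundary = 0.0728941.
Correction k=1: B_{2}/2! · (f^{(1)}(24) − f^{(1)}(2)) = 1/12 · (-5.02347e-07 − (-0.125000)) = 0.0104166.
After k=1: 0.0833107.
Correction k=2: B_{4}/4! · (f^{(3)}(24) − f^{(3)}(2)) = −1/720 · (-2.61639e-08 − (-0.937500)) = -0.00130208.

S_2 ≈ 0.0820086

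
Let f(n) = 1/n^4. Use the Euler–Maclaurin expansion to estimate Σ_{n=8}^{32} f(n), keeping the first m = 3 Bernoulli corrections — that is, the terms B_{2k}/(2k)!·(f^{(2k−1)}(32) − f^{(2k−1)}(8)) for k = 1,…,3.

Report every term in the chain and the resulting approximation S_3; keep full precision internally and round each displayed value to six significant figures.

S_3 ≈ 0.000773501

The integral term ∫_8^32 1/x^4 dx = 0.000640869.
Boundary: ½(f(8) + f(32)) = ½(0.000244141 + 9.53674e-07) = 0.000122547.
Running total after boundary: 0.000763416.
Correction k=1: B_{2}/2! · (f^{(1)}(32) − f^{(1)}(8)) = 1/12 · (-1.19209e-07 − (-0.000122070)) = 1.01626e-05.
Running total after k=1: 0.000773579.
Correction k=2: B_{4}/4! · (f^{(3)}(32) − f^{(3)}(8)) = −1/720 · (-3.49246e-09 − (-5.72205e-05)) = -7.94680e-08.
Running total after k=2: 0.000773499.
Correction k=3: B_{6}/6! · (f^{(5)}(32) − f^{(5)}(8)) = 1/30240 · (-1.90994e-10 − (-5.00679e-05)) = 1.65568e-09.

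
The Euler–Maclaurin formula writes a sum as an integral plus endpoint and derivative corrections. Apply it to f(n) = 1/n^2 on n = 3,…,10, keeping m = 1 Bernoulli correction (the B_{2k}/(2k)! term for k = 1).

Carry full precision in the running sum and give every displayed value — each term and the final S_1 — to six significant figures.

The integral term ∫_3^10 1/x^2 dx = 0.233333.
½[f(3) + f(10)] = ½[0.111111 + 0.0100000] = 0.0605556.
So far: 0.293889.
Correction k=1: B_{2}/2! · (f^{(1)}(10) − f^{(1)}(3)) = 1/12 · (-0.00200000 − (-0.0740741)) = 0.00600617.

S_1 ≈ 0.299895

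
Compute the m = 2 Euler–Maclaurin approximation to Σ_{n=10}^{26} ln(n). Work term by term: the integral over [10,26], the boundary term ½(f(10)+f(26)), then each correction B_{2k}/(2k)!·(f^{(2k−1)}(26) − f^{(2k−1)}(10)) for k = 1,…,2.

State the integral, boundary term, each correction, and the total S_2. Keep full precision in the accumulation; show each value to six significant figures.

S_2 ≈ 48.4599

∫_10^26 ln(x) dx evaluates to 45.6847.
Endpoint term: (f(10) + f(26))/2 = (2.30259 + 3.25810)/2 = 2.78034.
Integral + boundary = 48.4650.
k=1: B_{2}/(2)! × [f^{(1)}(26) − f^{(1)}(10)] = 1/12 × (0.0384615 − 0.100000) = -0.00512821.
Running total after k=1: 48.4599.
k=2: B_{4}/(4)! × [f^{(3)}(26) − f^{(3)}(10)] = −1/720 × (0.000113792 − 0.00200000) = 2.61973e-06.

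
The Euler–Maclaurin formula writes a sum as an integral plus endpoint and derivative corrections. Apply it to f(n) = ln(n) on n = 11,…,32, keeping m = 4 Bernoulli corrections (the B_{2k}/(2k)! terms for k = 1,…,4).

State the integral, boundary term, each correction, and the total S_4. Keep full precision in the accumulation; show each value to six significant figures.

S_4 ≈ 66.4535

The integral term ∫_11^32 ln(x) dx = 63.5267.
Endpoint term: (f(11) + f(32))/2 = (2.39790 + 3.46574)/2 = 2.93182.
So far: 66.4585.
Correction k=1: B_{2}/2! · (f^{(1)}(32) − f^{(1)}(11)) = 1/12 · (0.0312500 − 0.0909091) = -0.00497159.
Running total after k=1: 66.4535.
Correction k=2: B_{4}/4! · (f^{(3)}(32) − f^{(3)}(11)) = −1/720 · (6.10352e-05 − 0.00150263) = 2.00221e-06.
Running total after k=2: 66.4535.
Correction k=3: B_{6}/6! · (f^{(5)}(32) − f^{(5)}(11)) = 1/30240 · (7.15256e-07 − 0.000149021) = -4.90429e-09.
Running total after k=3: 66.4535.
Correction k=4: B_{8}/8! · (f^{(7)}(32) − f^{(7)}(11)) = −1/1209600 · (2.09548e-08 − 3.69474e-05) = 3.05278e-11.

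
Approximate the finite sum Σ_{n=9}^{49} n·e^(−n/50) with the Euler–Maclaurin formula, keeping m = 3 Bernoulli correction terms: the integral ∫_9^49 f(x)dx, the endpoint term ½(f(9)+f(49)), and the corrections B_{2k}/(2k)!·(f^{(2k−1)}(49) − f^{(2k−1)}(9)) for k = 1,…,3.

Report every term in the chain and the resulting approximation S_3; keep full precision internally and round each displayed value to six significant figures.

Integral: ∫_9^49 x·e^(−x/50) dx = 606.257.
Boundary: ½(f(9) + f(49)) = ½(7.51743 + 18.3902) = 12.9538.
Integral + boundary = 619.211.
Order-1 term: 1/12 · (0.00750622 − 0.684922) = -0.0564513.
After k=1: 619.155.
Order-2 term: −1/720 · (0.000303251 − 0.000942185) = 8.87408e-07.
After k=2: 619.155.
Order-3 term: 1/30240 · (2.41400e-07 − 6.44160e-07) = -1.33188e-11.

S_3 ≈ 619.155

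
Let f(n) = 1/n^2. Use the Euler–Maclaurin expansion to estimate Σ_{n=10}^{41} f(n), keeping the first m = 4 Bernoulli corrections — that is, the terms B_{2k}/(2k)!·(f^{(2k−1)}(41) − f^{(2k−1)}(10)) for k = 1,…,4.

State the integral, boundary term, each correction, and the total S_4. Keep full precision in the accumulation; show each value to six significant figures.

∫_10^41 1/x^2 dx evaluates to 0.0756098.
½[f(10) + f(41)] = ½[0.0100000 + 0.000594884] = 0.00529744.
So far: 0.0809072.
Order-1 term: 1/12 · (-2.90187e-05 − (-0.00200000)) = 0.000164248.
After k=1: 0.0810714.
Order-2 term: −1/720 · (-2.07153e-07 − (-0.000240000)) = -3.33046e-07.
After k=2: 0.0810711.
Order-3 term: 1/30240 · (-3.69697e-09 − (-7.20000e-05)) = 2.38083e-09.
After k=3: 0.0810711.
Order-4 term: −1/1209600 · (-1.23159e-10 − (-4.03200e-05)) = -3.33332e-11.

S_4 ≈ 0.0810711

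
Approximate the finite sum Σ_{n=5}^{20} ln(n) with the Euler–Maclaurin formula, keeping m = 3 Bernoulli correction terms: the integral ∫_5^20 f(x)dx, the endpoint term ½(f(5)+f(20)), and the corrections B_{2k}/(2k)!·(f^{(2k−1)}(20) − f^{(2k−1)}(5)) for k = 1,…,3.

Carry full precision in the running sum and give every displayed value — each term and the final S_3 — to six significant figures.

Integral: ∫_5^20 ln(x) dx = 36.8675.
Boundary: ½(f(5) + f(20)) = ½(1.60944 + 2.99573) = 2.30259.
Running total after boundary: 39.1700.
Order-1 term: 1/12 · (0.0500000 − 0.200000) = -0.0125000.
Running total after k=1: 39.1575.
Order-2 term: −1/720 · (0.000250000 − 0.0160000) = 2.18750e-05.
Running total after k=2: 39.1576.
Order-3 term: 1/30240 · (7.50000e-06 − 0.00768000) = -2.53720e-07.

S_3 ≈ 39.1576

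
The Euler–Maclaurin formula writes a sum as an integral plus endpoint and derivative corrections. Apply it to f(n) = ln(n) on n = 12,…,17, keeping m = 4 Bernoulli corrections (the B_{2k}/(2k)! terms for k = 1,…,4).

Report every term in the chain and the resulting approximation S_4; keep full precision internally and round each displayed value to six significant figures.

Integral: ∫_12^17 ln(x) dx = 13.3457.
½[f(12) + f(17)] = ½[2.48491 + 2.83321] = 2.65906.
So far: 16.0048.
k=1: B_{2}/(2)! × [f^{(1)}(17) − f^{(1)}(12)] = 1/12 × (0.0588235 − 0.0833333) = -0.00204248.
Partial sum through k=1: 16.0028.
k=2: B_{4}/(4)! × [f^{(3)}(17) − f^{(3)}(12)] = −1/720 × (0.000407083 − 0.00115741) = 1.04212e-06.
Partial sum through k=2: 16.0028.
k=3: B_{6}/(6)! × [f^{(5)}(17) − f^{(5)}(12)] = 1/30240 × (1.69031e-05 − 9.64506e-05) = -2.63054e-09.
Partial sum through k=3: 16.0028.
k=4: B_{8}/(8)! × [f^{(7)}(17) − f^{(7)}(12)] = −1/1209600 × (1.75465e-06 − 2.00939e-05) = 1.51614e-11.

S_4 ≈ 16.0028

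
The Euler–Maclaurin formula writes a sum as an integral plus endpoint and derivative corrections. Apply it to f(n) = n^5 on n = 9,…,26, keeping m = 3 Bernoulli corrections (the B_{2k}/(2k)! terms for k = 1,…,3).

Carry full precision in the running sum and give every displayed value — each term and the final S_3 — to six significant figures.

Integral: ∫_9^26 x^5 dx = 5.13974e+07.
½[f(9) + f(26)] = ½[59049.0 + 1.18814e+07] = 5.97021e+06.
So far: 5.73676e+07.
Correction k=1: B_{2}/2! · (f^{(1)}(26) − f^{(1)}(9)) = 1/12 · (2.28488e+06 − 32805.0) = 187673.
Running total after k=1: 5.75553e+07.
Correction k=2: B_{4}/4! · (f^{(3)}(26) − f^{(3)}(9)) = −1/720 · (40560.0 − 4860.00) = -49.5833.
Running total after k=2: 5.75552e+07.
Correction k=3: B_{6}/6! · (f^{(5)}(26) − f^{(5)}(9)) = 1/30240 · (120.000 − 120.000) = 0.00000.

S_3 ≈ 5.75552e+07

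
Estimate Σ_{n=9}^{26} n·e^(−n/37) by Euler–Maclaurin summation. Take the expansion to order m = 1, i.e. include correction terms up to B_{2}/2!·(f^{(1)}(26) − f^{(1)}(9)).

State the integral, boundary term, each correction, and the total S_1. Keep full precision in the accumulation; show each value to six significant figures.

S_1 ≈ 190.019

Integral: ∫_9^26 x·e^(−x/37) dx = 180.089.
½[f(9) + f(26)] = ½[7.05673 + 12.8764] = 9.96655.
So far: 190.056.
Correction k=1: B_{2}/2! · (f^{(1)}(26) − f^{(1)}(9)) = 1/12 · (0.147235 − 0.593358) = -0.0371770.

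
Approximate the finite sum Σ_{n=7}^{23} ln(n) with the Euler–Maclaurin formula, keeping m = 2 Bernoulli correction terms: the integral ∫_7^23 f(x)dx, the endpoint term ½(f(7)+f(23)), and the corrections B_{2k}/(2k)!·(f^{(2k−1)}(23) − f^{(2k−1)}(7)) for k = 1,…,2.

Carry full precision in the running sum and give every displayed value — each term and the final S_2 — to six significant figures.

Integral: ∫_7^23 ln(x) dx = 42.4950.
Boundary: ½(f(7) + f(23)) = ½(1.94591 + 3.13549) = 2.54070.
So far: 45.0357.
k=1: B_{2}/(2)! × [f^{(1)}(23) − f^{(1)}(7)] = 1/12 × (0.0434783 − 0.142857) = -0.00828157.
Running total after k=1: 45.0274.
k=2: B_{4}/(4)! × [f^{(3)}(23) − f^{(3)}(7)] = −1/720 × (0.000164379 − 0.00583090) = 7.87017e-06.

S_2 ≈ 45.0274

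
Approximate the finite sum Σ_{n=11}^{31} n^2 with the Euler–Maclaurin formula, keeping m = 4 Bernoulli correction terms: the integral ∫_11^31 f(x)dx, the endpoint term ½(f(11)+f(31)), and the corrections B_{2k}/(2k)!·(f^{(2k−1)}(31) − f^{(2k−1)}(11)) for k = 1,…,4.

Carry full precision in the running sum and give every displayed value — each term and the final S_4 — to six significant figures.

∫_11^31 x^2 dx evaluates to 9486.67.
½[f(11) + f(31)] = ½[121.000 + 961.000] = 541.000.
So far: 10027.7.
k=1: B_{2}/(2)! × [f^{(1)}(31) − f^{(1)}(11)] = 1/12 × (62.0000 − 22.0000) = 3.33333.
Running total after k=1: 10031.0.
k=2: B_{4}/(4)! × [f^{(3)}(31) − f^{(3)}(11)] = −1/720 × (0.00000 − 0.00000) = 0.00000.
Running total after k=2: 10031.0.
k=3: B_{6}/(6)! × [f^{(5)}(31) − f^{(5)}(11)] = 1/30240 × (0.00000 − 0.00000) = 0.00000.
Running total after k=3: 10031.0.
k=4: B_{8}/(8)! × [f^{(7)}(31) − f^{(7)}(11)] = −1/1209600 × (0.00000 − 0.00000) = 0.00000.

S_4 ≈ 10031.0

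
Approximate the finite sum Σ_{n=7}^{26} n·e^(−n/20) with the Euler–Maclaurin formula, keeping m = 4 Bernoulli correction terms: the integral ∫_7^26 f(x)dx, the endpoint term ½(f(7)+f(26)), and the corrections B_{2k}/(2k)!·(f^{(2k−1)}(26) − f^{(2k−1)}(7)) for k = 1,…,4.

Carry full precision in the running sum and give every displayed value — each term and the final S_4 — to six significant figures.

S_4 ≈ 135.767

Integral: ∫_7^26 x·e^(−x/20) dx = 129.802.
Boundary: ½(f(7) + f(26)) = ½(4.93282 + 7.08583) = 6.00932.
So far: 135.812.
k=1: B_{2}/(2)! × [f^{(1)}(26) − f^{(1)}(7)] = 1/12 × (-0.0817595 − 0.458047) = -0.0449839.
Running total after k=1: 135.767.
k=2: B_{4}/(4)! × [f^{(3)}(26) − f^{(3)}(7)] = −1/720 × (0.00115826 − 0.00466856) = 4.87541e-06.
Running total after k=2: 135.767.
k=3: B_{6}/(6)! × [f^{(5)}(26) − f^{(5)}(7)] = 1/30240 × (6.30230e-06 − 2.04800e-05) = -4.68839e-10.
Running total after k=3: 135.767.
k=4: B_{8}/(8)! × [f^{(7)}(26) − f^{(7)}(7)] = −1/1209600 × (2.42724e-08 − 7.32215e-08) = 4.04672e-14.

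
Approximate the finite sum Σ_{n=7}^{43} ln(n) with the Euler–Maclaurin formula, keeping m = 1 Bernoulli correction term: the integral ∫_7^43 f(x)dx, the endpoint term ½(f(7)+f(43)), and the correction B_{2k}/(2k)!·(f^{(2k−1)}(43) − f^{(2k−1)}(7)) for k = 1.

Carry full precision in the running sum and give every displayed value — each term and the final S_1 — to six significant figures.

∫_7^43 ln(x) dx evaluates to 112.110.
Boundary: ½(f(7) + f(43)) = ½(1.94591 + 3.76120) = 2.85356.
So far: 114.964.
Order-1 term: 1/12 · (0.0232558 − 0.142857) = -0.00996678.

S_1 ≈ 114.954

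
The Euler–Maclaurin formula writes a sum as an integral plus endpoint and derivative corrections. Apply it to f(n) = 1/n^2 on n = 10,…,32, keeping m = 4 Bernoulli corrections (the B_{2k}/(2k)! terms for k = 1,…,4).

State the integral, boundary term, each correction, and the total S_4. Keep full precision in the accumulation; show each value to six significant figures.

S_4 ≈ 0.0743995

∫_10^32 1/x^2 dx evaluates to 0.0687500.
Endpoint term: (f(10) + f(32))/2 = (0.0100000 + 0.000976562)/2 = 0.00548828.
So far: 0.0742383.
Order-1 term: 1/12 · (-6.10352e-05 − (-0.00200000)) = 0.000161580.
Partial sum through k=1: 0.0743999.
Order-2 term: −1/720 · (-7.15256e-07 − (-0.000240000)) = -3.32340e-07.
Partial sum through k=2: 0.0743995.
Order-3 term: 1/30240 · (-2.09548e-08 − (-7.20000e-05)) = 2.38026e-09.
Partial sum through k=3: 0.0743995.
Order-4 term: −1/1209600 · (-1.14596e-09 − (-4.03200e-05)) = -3.33324e-11.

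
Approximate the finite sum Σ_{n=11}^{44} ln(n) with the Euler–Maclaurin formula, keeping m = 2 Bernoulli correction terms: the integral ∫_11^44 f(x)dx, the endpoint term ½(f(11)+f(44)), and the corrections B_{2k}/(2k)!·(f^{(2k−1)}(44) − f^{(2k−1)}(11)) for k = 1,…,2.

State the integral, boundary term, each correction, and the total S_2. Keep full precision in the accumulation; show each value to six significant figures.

S_2 ≈ 110.213

Integral: ∫_11^44 ln(x) dx = 107.127.
Boundary: ½(f(11) + f(44)) = ½(2.39790 + 3.78419) = 3.09104.
Running total after boundary: 110.219.
k=1: B_{2}/(2)! × [f^{(1)}(44) − f^{(1)}(11)] = 1/12 × (0.0227273 − 0.0909091) = -0.00568182.
Partial sum through k=1: 110.213.
k=2: B_{4}/(4)! × [f^{(3)}(44) − f^{(3)}(11)] = −1/720 × (2.34786e-05 − 0.00150263) = 2.05438e-06.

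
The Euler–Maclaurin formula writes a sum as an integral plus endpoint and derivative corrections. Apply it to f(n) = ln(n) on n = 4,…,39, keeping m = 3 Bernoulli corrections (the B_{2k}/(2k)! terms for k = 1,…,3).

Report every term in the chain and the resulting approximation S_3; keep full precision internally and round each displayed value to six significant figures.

S_3 ≈ 104.840

Integral: ∫_4^39 ln(x) dx = 102.334.
Boundary: ½(f(4) + f(39)) = ½(1.38629 + 3.66356) = 2.52493.
So far: 104.859.
Order-1 term: 1/12 · (0.0256410 − 0.250000) = -0.0186966.
Partial sum through k=1: 104.840.
Order-2 term: −1/720 · (3.37160e-05 − 0.0312500) = 4.33559e-05.
Partial sum through k=2: 104.840.
Order-3 term: 1/30240 · (2.66004e-07 − 0.0234375) = -7.75041e-07.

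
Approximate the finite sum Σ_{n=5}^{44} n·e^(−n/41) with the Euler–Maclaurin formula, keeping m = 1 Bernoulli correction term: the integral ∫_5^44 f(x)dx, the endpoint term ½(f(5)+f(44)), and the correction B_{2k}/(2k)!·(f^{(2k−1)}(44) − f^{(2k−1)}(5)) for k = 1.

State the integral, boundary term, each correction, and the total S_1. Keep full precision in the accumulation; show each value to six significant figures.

The integral term ∫_5^44 x·e^(−x/41) dx = 477.871.
Endpoint term: (f(5) + f(44))/2 = (4.42596 + 15.0446)/2 = 9.73528.
Running total after boundary: 487.606.
Order-1 term: 1/12 · (-0.0250187 − 0.777241) = -0.0668550.

S_1 ≈ 487.539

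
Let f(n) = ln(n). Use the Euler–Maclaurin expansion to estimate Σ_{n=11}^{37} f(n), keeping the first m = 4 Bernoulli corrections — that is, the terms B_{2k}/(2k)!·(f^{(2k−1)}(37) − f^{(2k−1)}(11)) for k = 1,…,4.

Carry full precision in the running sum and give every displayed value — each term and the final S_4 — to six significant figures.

Integral: ∫_11^37 ln(x) dx = 81.2271.
½[f(11) + f(37)] = ½[2.39790 + 3.61092] = 3.00441.
Running total after boundary: 84.2315.
Correction k=1: B_{2}/2! · (f^{(1)}(37) − f^{(1)}(11)) = 1/12 · (0.0270270 − 0.0909091) = -0.00532351.
Running total after k=1: 84.2262.
Correction k=2: B_{4}/4! · (f^{(3)}(37) − f^{(3)}(11)) = −1/720 · (3.94843e-05 − 0.00150263) = 2.03215e-06.
Running total after k=2: 84.2262.
Correction k=3: B_{6}/6! · (f^{(5)}(37) − f^{(5)}(11)) = 1/30240 · (3.46101e-07 − 0.000149021) = -4.91650e-09.
Running total after k=3: 84.2262.
Correction k=4: B_{8}/8! · (f^{(7)}(37) − f^{(7)}(11)) = −1/1209600 · (7.58439e-09 − 3.69474e-05) = 3.05389e-11.

S_4 ≈ 84.2262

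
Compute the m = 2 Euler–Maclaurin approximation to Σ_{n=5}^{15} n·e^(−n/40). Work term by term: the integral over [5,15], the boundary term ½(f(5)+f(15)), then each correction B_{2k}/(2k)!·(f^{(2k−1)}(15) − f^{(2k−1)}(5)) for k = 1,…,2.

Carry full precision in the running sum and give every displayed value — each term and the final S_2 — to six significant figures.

S_2 ≈ 83.7904

The integral term ∫_5^15 x·e^(−x/40) dx = 76.4580.
Endpoint term: (f(5) + f(15))/2 = (4.41248 + 10.3093)/2 = 7.36091.
Running total after boundary: 83.8189.
Order-1 term: 1/12 · (0.429556 − 0.772185) = -0.0285524.
Running total after k=1: 83.7904.
Order-2 term: −1/720 · (0.00112758 − 0.00158574) = 6.36323e-07.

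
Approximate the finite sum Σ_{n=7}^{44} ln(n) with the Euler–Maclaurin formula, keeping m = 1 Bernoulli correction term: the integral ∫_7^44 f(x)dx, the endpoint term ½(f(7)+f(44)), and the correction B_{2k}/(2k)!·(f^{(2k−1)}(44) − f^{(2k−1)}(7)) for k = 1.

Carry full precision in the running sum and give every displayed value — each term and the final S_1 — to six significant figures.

S_1 ≈ 118.738

Integral: ∫_7^44 ln(x) dx = 115.883.
Endpoint term: (f(7) + f(44))/2 = (1.94591 + 3.78419)/2 = 2.86505.
Integral + boundary = 118.748.
Correction k=1: B_{2}/2! · (f^{(1)}(44) − f^{(1)}(7)) = 1/12 · (0.0227273 − 0.142857) = -0.0100108.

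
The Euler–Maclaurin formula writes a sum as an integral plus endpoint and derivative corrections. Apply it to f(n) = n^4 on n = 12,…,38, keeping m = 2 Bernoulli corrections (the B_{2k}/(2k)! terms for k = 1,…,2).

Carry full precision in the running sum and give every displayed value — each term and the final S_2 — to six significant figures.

S_2 ≈ 1.68679e+07

∫_12^38 x^4 dx evaluates to 1.57973e+07.
½[f(12) + f(38)] = ½[20736.0 + 2.08514e+06] = 1.05294e+06.
Running total after boundary: 1.68502e+07.
k=1: B_{2}/(2)! × [f^{(1)}(38) − f^{(1)}(12)] = 1/12 × (219488 − 6912.00) = 17714.7.
Running total after k=1: 1.68679e+07.
k=2: B_{4}/(4)! × [f^{(3)}(38) − f^{(3)}(12)] = −1/720 × (912.000 − 288.000) = -0.866667.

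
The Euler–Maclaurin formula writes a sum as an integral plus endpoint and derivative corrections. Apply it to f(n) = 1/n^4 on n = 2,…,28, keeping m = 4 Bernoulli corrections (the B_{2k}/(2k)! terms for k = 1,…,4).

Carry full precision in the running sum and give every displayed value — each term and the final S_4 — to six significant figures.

S_4 ≈ 0.0822067

Integral: ∫_2^28 1/x^4 dx = 0.0416515.
½[f(2) + f(28)] = ½[0.0625000 + 1.62693e-06] = 0.0312508.
Running total after boundary: 0.0729023.
k=1: B_{2}/(2)! × [f^{(1)}(28) − f^{(1)}(2)] = 1/12 × (-2.32418e-07 − (-0.125000)) = 0.0104166.
Running total after k=1: 0.0833189.
k=2: B_{4}/(4)! × [f^{(3)}(28) − f^{(3)}(2)] = −1/720 × (-8.89355e-09 − (-0.937500)) = -0.00130208.
Running total after k=2: 0.0820169.
k=3: B_{6}/(6)! × [f^{(5)}(28) − f^{(5)}(2)] = 1/30240 × (-6.35253e-10 − (-13.1250)) = 0.000434028.
Running total after k=3: 0.0824509.
k=4: B_{8}/(8)! × [f^{(7)}(28) − f^{(7)}(2)] = −1/1209600 × (-7.29245e-11 − (-295.312)) = -0.000244141.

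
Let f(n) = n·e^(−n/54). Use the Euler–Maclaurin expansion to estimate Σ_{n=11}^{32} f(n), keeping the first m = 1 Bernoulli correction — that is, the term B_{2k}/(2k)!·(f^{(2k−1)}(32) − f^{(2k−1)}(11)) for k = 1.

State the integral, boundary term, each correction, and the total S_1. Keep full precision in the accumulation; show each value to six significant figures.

S_1 ≈ 308.788

Integral: ∫_11^32 x·e^(−x/54) dx = 295.491.
Boundary: ½(f(11) + f(32)) = ½(8.97274 + 17.6925) = 13.3326.
Integral + boundary = 308.823.
Order-1 term: 1/12 · (0.225252 − 0.649542) = -0.0353575.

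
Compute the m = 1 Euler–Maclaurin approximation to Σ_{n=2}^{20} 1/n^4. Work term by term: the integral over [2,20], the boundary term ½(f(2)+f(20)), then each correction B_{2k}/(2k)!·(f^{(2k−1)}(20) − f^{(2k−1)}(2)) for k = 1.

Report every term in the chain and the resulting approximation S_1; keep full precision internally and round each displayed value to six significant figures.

S_1 ≈ 0.0832947

∫_2^20 1/x^4 dx evaluates to 0.0416250.
½[f(2) + f(20)] = ½[0.0625000 + 6.25000e-06] = 0.0312531.
Running total after boundary: 0.0728781.
k=1: B_{2}/(2)! × [f^{(1)}(20) − f^{(1)}(2)] = 1/12 × (-1.25000e-06 − (-0.125000)) = 0.0104166.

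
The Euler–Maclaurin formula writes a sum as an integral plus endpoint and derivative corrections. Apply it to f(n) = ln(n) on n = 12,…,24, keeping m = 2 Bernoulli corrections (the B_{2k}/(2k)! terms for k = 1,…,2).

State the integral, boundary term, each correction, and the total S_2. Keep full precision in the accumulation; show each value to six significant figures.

The integral term ∫_12^24 ln(x) dx = 34.4544.
½[f(12) + f(24)] = ½[2.48491 + 3.17805] = 2.83148.
Integral + boundary = 37.2859.
k=1: B_{2}/(2)! × [f^{(1)}(24) − f^{(1)}(12)] = 1/12 × (0.0416667 − 0.0833333) = -0.00347222.
Running total after k=1: 37.2824.
k=2: B_{4}/(4)! × [f^{(3)}(24) − f^{(3)}(12)] = −1/720 × (0.000144676 − 0.00115741) = 1.40657e-06.

S_2 ≈ 37.2824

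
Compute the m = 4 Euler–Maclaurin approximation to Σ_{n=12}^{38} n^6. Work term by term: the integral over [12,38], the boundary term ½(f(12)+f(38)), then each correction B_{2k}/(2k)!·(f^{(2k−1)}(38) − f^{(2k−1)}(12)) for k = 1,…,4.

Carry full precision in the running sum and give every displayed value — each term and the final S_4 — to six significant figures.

S_4 ≈ 1.78864e+10

∫_12^38 x^6 dx evaluates to 1.63400e+10.
Endpoint term: (f(12) + f(38))/2 = (2.98598e+06 + 3.01094e+09)/2 = 1.50696e+09.
Integral + boundary = 1.78469e+10.
k=1: B_{2}/(2)! × [f^{(1)}(38) − f^{(1)}(12)] = 1/12 × (4.75411e+08 − 1.49299e+06) = 3.94932e+07.
Partial sum through k=1: 1.78864e+10.
k=2: B_{4}/(4)! × [f^{(3)}(38) − f^{(3)}(12)] = −1/720 × (6.58464e+06 − 207360) = -8857.33.
Partial sum through k=2: 1.78864e+10.
k=3: B_{6}/(6)! × [f^{(5)}(38) − f^{(5)}(12)] = 1/30240 × (27360.0 − 8640.00) = 0.619048.
Partial sum through k=3: 1.78864e+10.
k=4: B_{8}/(8)! × [f^{(7)}(38) − f^{(7)}(12)] = −1/1209600 × (0.00000 − 0.00000) = 0.00000.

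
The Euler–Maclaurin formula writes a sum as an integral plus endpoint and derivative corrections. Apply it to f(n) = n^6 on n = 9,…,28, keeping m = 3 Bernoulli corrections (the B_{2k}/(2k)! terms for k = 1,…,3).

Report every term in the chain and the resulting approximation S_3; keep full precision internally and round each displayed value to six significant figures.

S_3 ≈ 2.17666e+09

∫_9^28 x^6 dx evaluates to 1.92688e+09.
Boundary: ½(f(9) + f(28)) = ½(531441 + 4.81890e+08) = 2.41211e+08.
Integral + boundary = 2.16809e+09.
Correction k=1: B_{2}/2! · (f^{(1)}(28) − f^{(1)}(9)) = 1/12 · (1.03262e+08 − 354294) = 8.57566e+06.
Partial sum through k=1: 2.17666e+09.
Correction k=2: B_{4}/4! · (f^{(3)}(28) − f^{(3)}(9)) = −1/720 · (2.63424e+06 − 87480.0) = -3537.17.
Partial sum through k=2: 2.17666e+09.
Correction k=3: B_{6}/6! · (f^{(5)}(28) − f^{(5)}(9)) = 1/30240 · (20160.0 − 6480.00) = 0.452381.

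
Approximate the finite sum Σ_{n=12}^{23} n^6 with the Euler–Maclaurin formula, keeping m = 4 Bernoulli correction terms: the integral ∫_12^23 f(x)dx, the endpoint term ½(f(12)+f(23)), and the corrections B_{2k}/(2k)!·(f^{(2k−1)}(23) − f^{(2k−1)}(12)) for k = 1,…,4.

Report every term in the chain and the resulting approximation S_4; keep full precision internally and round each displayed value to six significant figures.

∫_12^23 x^6 dx evaluates to 4.81285e+08.
Boundary: ½(f(12) + f(23)) = ½(2.98598e+06 + 1.48036e+08) = 7.55109e+07.
Integral + boundary = 5.56796e+08.
k=1: B_{2}/(2)! × [f^{(1)}(23) − f^{(1)}(12)] = 1/12 × (3.86181e+07 − 1.49299e+06) = 3.09376e+06.
Partial sum through k=1: 5.59889e+08.
k=2: B_{4}/(4)! × [f^{(3)}(23) − f^{(3)}(12)] = −1/720 × (1.46004e+06 − 207360) = -1739.83.
Partial sum through k=2: 5.59888e+08.
k=3: B_{6}/(6)! × [f^{(5)}(23) − f^{(5)}(12)] = 1/30240 × (16560.0 − 8640.00) = 0.261905.
Partial sum through k=3: 5.59888e+08.
k=4: B_{8}/(8)! × [f^{(7)}(23) − f^{(7)}(12)] = −1/1209600 × (0.00000 − 0.00000) = 0.00000.

S_4 ≈ 5.59888e+08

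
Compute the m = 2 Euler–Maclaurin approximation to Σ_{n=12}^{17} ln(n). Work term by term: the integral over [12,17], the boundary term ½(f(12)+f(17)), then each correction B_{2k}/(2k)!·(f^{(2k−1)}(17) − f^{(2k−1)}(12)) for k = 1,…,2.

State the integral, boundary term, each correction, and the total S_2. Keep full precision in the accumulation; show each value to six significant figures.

S_2 ≈ 16.0028

The integral term ∫_12^17 ln(x) dx = 13.3457.
Endpoint term: (f(12) + f(17))/2 = (2.48491 + 2.83321)/2 = 2.65906.
Running total after boundary: 16.0048.
Correction k=1: B_{2}/2! · (f^{(1)}(17) − f^{(1)}(12)) = 1/12 · (0.0588235 − 0.0833333) = -0.00204248.
Partial sum through k=1: 16.0028.
Correction k=2: B_{4}/4! · (f^{(3)}(17) − f^{(3)}(12)) = −1/720 · (0.000407083 − 0.00115741) = 1.04212e-06.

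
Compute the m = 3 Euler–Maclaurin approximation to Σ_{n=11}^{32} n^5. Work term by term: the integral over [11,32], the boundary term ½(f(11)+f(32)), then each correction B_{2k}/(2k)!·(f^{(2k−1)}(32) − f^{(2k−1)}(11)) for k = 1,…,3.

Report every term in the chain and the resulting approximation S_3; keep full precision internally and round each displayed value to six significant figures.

S_3 ≈ 1.95950e+08

The integral term ∫_11^32 x^5 dx = 1.78662e+08.
Endpoint term: (f(11) + f(32))/2 = (161051 + 3.35544e+07)/2 = 1.68577e+07.
Integral + boundary = 1.95519e+08.
k=1: B_{2}/(2)! × [f^{(1)}(32) − f^{(1)}(11)] = 1/12 × (5.24288e+06 − 73205.0) = 430806.
Partial sum through k=1: 1.95950e+08.
k=2: B_{4}/(4)! × [f^{(3)}(32) − f^{(3)}(11)] = −1/720 × (61440.0 − 7260.00) = -75.2500.
Partial sum through k=2: 1.95950e+08.
k=3: B_{6}/(6)! × [f^{(5)}(32) − f^{(5)}(11)] = 1/30240 × (120.000 − 120.000) = 0.00000.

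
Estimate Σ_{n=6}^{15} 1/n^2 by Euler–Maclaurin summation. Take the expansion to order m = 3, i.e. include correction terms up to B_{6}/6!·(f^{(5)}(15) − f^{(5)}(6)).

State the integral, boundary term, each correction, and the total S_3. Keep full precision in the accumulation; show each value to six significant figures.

Integral: ∫_6^15 1/x^2 dx = 0.100000.
½[f(6) + f(15)] = ½[0.0277778 + 0.00444444] = 0.0161111.
Running total after boundary: 0.116111.
Correction k=1: B_{2}/2! · (f^{(1)}(15) − f^{(1)}(6)) = 1/12 · (-0.000592593 − (-0.00925926)) = 0.000722222.
Running total after k=1: 0.116833.
Correction k=2: B_{4}/4! · (f^{(3)}(15) − f^{(3)}(6)) = −1/720 · (-3.16049e-05 − (-0.00308642)) = -4.24280e-06.
Running total after k=2: 0.116829.
Correction k=3: B_{6}/6! · (f^{(5)}(15) − f^{(5)}(6)) = 1/30240 · (-4.21399e-06 − (-0.00257202)) = 8.49141e-08.

S_3 ≈ 0.116829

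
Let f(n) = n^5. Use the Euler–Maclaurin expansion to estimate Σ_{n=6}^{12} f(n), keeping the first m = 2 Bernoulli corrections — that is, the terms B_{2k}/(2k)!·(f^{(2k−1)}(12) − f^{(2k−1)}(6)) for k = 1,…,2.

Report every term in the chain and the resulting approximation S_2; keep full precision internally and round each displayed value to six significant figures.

∫_6^12 x^5 dx evaluates to 489888.
Endpoint term: (f(6) + f(12))/2 = (7776.00 + 248832)/2 = 128304.
Integral + boundary = 618192.
Correction k=1: B_{2}/2! · (f^{(1)}(12) − f^{(1)}(6)) = 1/12 · (103680 − 6480.00) = 8100.00.
Partial sum through k=1: 626292.
Correction k=2: B_{4}/4! · (f^{(3)}(12) − f^{(3)}(6)) = −1/720 · (8640.00 − 2160.00) = -9.00000.

S_2 ≈ 626283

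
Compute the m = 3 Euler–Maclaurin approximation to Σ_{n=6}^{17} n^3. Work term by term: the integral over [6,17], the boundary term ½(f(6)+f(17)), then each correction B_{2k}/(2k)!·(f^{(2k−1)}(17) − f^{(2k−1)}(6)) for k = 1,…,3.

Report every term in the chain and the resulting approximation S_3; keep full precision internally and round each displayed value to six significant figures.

S_3 ≈ 23184.0

Integral: ∫_6^17 x^3 dx = 20556.2.
Endpoint term: (f(6) + f(17))/2 = (216.000 + 4913.00)/2 = 2564.50.
So far: 23120.8.
Correction k=1: B_{2}/2! · (f^{(1)}(17) − f^{(1)}(6)) = 1/12 · (867.000 − 108.000) = 63.2500.
Running total after k=1: 23184.0.
Correction k=2: B_{4}/4! · (f^{(3)}(17) − f^{(3)}(6)) = −1/720 · (6.00000 − 6.00000) = 0.00000.
Running total after k=2: 23184.0.
Correction k=3: B_{6}/6! · (f^{(5)}(17) − f^{(5)}(6)) = 1/30240 · (0.00000 − 0.00000) = 0.00000.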